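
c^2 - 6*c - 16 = (c - 8)*(c + 2)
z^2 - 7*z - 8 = (z - 8)*(z + 1)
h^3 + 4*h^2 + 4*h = h*(h + 2)^2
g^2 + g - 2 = (g - 1)*(g + 2)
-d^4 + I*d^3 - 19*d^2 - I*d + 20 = (d - 5*I)*(d + 4*I)*(I*d - I)*(I*d + I)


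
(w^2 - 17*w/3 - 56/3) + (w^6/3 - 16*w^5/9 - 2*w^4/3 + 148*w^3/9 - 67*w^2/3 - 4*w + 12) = w^6/3 - 16*w^5/9 - 2*w^4/3 + 148*w^3/9 - 64*w^2/3 - 29*w/3 - 20/3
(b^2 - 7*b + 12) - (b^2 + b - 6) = 18 - 8*b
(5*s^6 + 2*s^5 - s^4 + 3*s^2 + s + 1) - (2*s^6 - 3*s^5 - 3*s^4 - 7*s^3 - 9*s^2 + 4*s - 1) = 3*s^6 + 5*s^5 + 2*s^4 + 7*s^3 + 12*s^2 - 3*s + 2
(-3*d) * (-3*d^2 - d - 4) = 9*d^3 + 3*d^2 + 12*d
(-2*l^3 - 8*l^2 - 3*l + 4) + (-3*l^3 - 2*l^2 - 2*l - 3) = -5*l^3 - 10*l^2 - 5*l + 1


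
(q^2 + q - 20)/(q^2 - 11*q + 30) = (q^2 + q - 20)/(q^2 - 11*q + 30)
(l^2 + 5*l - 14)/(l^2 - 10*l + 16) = (l + 7)/(l - 8)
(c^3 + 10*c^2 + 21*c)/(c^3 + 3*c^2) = (c + 7)/c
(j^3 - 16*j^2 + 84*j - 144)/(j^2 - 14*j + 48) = (j^2 - 10*j + 24)/(j - 8)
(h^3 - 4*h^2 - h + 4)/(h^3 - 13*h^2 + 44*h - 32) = (h + 1)/(h - 8)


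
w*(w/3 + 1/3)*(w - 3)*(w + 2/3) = w^4/3 - 4*w^3/9 - 13*w^2/9 - 2*w/3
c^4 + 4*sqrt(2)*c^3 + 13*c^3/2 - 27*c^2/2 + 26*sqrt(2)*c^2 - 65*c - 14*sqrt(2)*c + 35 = (c - 1/2)*(c + 7)*(c - sqrt(2))*(c + 5*sqrt(2))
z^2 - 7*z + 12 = (z - 4)*(z - 3)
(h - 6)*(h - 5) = h^2 - 11*h + 30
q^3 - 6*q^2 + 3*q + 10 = (q - 5)*(q - 2)*(q + 1)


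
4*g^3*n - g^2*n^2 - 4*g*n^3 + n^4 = n*(-4*g + n)*(-g + n)*(g + n)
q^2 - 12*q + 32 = (q - 8)*(q - 4)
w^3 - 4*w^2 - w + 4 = (w - 4)*(w - 1)*(w + 1)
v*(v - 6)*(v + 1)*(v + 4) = v^4 - v^3 - 26*v^2 - 24*v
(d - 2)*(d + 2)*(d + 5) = d^3 + 5*d^2 - 4*d - 20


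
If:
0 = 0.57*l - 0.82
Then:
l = 1.44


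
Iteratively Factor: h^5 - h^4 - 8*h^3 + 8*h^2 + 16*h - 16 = (h - 2)*(h^4 + h^3 - 6*h^2 - 4*h + 8) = (h - 2)*(h + 2)*(h^3 - h^2 - 4*h + 4) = (h - 2)*(h - 1)*(h + 2)*(h^2 - 4) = (h - 2)^2*(h - 1)*(h + 2)*(h + 2)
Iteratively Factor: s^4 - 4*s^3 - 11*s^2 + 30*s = (s - 5)*(s^3 + s^2 - 6*s) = s*(s - 5)*(s^2 + s - 6) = s*(s - 5)*(s + 3)*(s - 2)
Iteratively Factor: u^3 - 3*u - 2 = (u - 2)*(u^2 + 2*u + 1) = (u - 2)*(u + 1)*(u + 1)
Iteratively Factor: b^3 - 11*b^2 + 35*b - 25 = (b - 5)*(b^2 - 6*b + 5) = (b - 5)*(b - 1)*(b - 5)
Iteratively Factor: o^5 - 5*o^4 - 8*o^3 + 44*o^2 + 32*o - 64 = (o - 4)*(o^4 - o^3 - 12*o^2 - 4*o + 16) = (o - 4)*(o - 1)*(o^3 - 12*o - 16) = (o - 4)^2*(o - 1)*(o^2 + 4*o + 4) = (o - 4)^2*(o - 1)*(o + 2)*(o + 2)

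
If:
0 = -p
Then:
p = 0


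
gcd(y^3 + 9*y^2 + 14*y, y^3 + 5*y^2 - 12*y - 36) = y + 2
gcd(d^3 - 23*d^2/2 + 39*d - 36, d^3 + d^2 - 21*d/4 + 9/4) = d - 3/2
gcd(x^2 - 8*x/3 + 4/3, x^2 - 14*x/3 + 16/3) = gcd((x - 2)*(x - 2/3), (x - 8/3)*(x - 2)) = x - 2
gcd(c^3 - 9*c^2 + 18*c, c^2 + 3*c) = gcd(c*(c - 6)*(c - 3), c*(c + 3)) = c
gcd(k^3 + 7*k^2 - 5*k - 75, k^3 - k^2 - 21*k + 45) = k^2 + 2*k - 15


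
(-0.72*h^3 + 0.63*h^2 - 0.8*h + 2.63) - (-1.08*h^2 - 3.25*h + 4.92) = -0.72*h^3 + 1.71*h^2 + 2.45*h - 2.29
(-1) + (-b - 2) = -b - 3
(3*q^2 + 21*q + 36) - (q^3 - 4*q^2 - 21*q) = -q^3 + 7*q^2 + 42*q + 36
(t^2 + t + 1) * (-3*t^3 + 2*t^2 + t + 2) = -3*t^5 - t^4 + 5*t^2 + 3*t + 2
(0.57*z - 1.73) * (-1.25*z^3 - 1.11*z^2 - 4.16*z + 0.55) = -0.7125*z^4 + 1.5298*z^3 - 0.4509*z^2 + 7.5103*z - 0.9515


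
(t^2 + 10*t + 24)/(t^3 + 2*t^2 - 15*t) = (t^2 + 10*t + 24)/(t*(t^2 + 2*t - 15))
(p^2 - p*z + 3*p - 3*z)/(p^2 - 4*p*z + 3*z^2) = (-p - 3)/(-p + 3*z)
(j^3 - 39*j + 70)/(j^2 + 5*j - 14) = j - 5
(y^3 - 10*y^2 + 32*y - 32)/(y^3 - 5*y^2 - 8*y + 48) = (y - 2)/(y + 3)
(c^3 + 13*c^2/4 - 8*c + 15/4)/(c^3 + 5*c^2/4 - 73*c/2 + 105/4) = (c^2 + 4*c - 5)/(c^2 + 2*c - 35)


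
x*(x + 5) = x^2 + 5*x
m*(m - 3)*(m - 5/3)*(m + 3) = m^4 - 5*m^3/3 - 9*m^2 + 15*m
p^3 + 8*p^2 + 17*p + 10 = (p + 1)*(p + 2)*(p + 5)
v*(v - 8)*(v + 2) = v^3 - 6*v^2 - 16*v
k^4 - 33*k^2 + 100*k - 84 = (k - 3)*(k - 2)^2*(k + 7)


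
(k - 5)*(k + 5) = k^2 - 25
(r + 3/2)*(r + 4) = r^2 + 11*r/2 + 6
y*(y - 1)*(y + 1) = y^3 - y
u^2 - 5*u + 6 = (u - 3)*(u - 2)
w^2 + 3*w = w*(w + 3)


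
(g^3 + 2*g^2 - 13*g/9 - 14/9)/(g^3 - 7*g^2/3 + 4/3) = (g + 7/3)/(g - 2)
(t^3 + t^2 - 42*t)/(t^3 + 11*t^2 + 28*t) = (t - 6)/(t + 4)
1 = 1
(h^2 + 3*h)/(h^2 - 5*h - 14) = h*(h + 3)/(h^2 - 5*h - 14)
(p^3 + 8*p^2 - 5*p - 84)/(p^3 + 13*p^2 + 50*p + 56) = (p - 3)/(p + 2)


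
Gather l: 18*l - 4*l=14*l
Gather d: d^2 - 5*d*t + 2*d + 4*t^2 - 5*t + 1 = d^2 + d*(2 - 5*t) + 4*t^2 - 5*t + 1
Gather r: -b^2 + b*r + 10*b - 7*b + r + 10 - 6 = -b^2 + 3*b + r*(b + 1) + 4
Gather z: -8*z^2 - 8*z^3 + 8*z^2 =-8*z^3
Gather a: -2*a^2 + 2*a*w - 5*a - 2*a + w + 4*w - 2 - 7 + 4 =-2*a^2 + a*(2*w - 7) + 5*w - 5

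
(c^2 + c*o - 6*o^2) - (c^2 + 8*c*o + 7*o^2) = -7*c*o - 13*o^2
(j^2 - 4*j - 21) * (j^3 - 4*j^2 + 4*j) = j^5 - 8*j^4 - j^3 + 68*j^2 - 84*j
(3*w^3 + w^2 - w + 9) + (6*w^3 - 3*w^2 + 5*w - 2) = 9*w^3 - 2*w^2 + 4*w + 7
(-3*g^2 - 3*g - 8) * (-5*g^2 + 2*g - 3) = 15*g^4 + 9*g^3 + 43*g^2 - 7*g + 24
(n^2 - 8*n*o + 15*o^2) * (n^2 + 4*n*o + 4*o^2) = n^4 - 4*n^3*o - 13*n^2*o^2 + 28*n*o^3 + 60*o^4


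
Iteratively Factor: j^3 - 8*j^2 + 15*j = (j)*(j^2 - 8*j + 15) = j*(j - 3)*(j - 5)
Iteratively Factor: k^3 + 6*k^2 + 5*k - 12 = (k - 1)*(k^2 + 7*k + 12) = (k - 1)*(k + 4)*(k + 3)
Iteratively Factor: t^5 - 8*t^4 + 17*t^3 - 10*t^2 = (t)*(t^4 - 8*t^3 + 17*t^2 - 10*t) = t*(t - 2)*(t^3 - 6*t^2 + 5*t) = t^2*(t - 2)*(t^2 - 6*t + 5) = t^2*(t - 5)*(t - 2)*(t - 1)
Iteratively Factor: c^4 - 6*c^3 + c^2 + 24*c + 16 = (c - 4)*(c^3 - 2*c^2 - 7*c - 4) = (c - 4)*(c + 1)*(c^2 - 3*c - 4) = (c - 4)^2*(c + 1)*(c + 1)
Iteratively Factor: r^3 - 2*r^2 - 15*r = (r)*(r^2 - 2*r - 15) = r*(r - 5)*(r + 3)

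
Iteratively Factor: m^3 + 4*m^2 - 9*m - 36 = (m - 3)*(m^2 + 7*m + 12) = (m - 3)*(m + 3)*(m + 4)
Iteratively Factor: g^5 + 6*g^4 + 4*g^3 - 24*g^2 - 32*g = (g - 2)*(g^4 + 8*g^3 + 20*g^2 + 16*g) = (g - 2)*(g + 2)*(g^3 + 6*g^2 + 8*g) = g*(g - 2)*(g + 2)*(g^2 + 6*g + 8) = g*(g - 2)*(g + 2)*(g + 4)*(g + 2)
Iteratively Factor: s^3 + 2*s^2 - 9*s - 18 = (s - 3)*(s^2 + 5*s + 6) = (s - 3)*(s + 2)*(s + 3)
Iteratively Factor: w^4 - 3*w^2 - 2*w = (w + 1)*(w^3 - w^2 - 2*w) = (w - 2)*(w + 1)*(w^2 + w) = w*(w - 2)*(w + 1)*(w + 1)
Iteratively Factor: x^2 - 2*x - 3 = (x + 1)*(x - 3)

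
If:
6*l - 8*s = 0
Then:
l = 4*s/3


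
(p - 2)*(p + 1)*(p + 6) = p^3 + 5*p^2 - 8*p - 12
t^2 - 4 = (t - 2)*(t + 2)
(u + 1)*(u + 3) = u^2 + 4*u + 3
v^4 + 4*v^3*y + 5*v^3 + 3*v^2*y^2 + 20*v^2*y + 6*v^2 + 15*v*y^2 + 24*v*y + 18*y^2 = (v + 2)*(v + 3)*(v + y)*(v + 3*y)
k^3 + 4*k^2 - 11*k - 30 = (k - 3)*(k + 2)*(k + 5)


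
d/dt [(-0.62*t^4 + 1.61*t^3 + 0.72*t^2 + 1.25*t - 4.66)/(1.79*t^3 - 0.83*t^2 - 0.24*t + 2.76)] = (-1.1098*t^6 + 1.0292*t^5 - 2.1787*t^4 - 12.0926*t^3 + 39.2197*t^2 - 3.7612*t + 2.3316)/(3.2041*t^6 - 2.9714*t^5 - 0.1703*t^4 + 10.2792*t^3 - 4.524*t^2 - 1.3248*t + 7.6176)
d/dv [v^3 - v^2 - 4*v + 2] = 3*v^2 - 2*v - 4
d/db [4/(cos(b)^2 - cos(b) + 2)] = 4*(2*cos(b) - 1)*sin(b)/(sin(b)^2 + cos(b) - 3)^2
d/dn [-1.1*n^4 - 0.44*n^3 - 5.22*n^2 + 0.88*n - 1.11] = -4.4*n^3 - 1.32*n^2 - 10.44*n + 0.88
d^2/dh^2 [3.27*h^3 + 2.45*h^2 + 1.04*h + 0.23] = 19.62*h + 4.9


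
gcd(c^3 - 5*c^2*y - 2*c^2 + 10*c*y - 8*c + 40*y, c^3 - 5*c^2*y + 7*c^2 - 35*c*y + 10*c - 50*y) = -c^2 + 5*c*y - 2*c + 10*y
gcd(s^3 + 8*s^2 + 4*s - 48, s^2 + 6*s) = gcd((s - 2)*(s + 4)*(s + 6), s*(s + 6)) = s + 6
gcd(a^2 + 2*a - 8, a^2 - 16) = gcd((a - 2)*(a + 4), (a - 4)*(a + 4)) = a + 4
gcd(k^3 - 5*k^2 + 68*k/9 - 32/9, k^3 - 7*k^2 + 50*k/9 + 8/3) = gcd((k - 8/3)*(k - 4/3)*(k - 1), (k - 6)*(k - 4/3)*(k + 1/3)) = k - 4/3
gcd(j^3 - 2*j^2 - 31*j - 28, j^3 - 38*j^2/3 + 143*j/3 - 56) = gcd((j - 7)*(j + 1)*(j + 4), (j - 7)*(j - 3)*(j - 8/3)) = j - 7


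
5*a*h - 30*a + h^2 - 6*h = (5*a + h)*(h - 6)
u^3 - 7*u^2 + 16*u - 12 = (u - 3)*(u - 2)^2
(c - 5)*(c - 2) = c^2 - 7*c + 10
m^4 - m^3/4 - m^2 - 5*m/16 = m*(m - 5/4)*(m + 1/2)^2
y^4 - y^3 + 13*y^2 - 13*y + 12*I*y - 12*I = (y - 4*I)*(y + 3*I)*(-I*y + 1)*(I*y - I)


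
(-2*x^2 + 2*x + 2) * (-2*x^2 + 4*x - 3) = 4*x^4 - 12*x^3 + 10*x^2 + 2*x - 6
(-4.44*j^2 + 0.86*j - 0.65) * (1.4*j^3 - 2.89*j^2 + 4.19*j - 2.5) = -6.216*j^5 + 14.0356*j^4 - 21.999*j^3 + 16.5819*j^2 - 4.8735*j + 1.625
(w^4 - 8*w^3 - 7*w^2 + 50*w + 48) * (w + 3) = w^5 - 5*w^4 - 31*w^3 + 29*w^2 + 198*w + 144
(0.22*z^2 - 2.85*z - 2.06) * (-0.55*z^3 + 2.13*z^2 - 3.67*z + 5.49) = -0.121*z^5 + 2.0361*z^4 - 5.7449*z^3 + 7.2795*z^2 - 8.0863*z - 11.3094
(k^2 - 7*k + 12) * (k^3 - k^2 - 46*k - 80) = k^5 - 8*k^4 - 27*k^3 + 230*k^2 + 8*k - 960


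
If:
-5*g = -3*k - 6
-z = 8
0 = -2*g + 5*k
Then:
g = 30/19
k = 12/19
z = -8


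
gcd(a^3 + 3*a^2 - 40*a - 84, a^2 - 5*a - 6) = a - 6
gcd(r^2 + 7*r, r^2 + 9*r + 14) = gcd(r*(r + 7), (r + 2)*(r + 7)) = r + 7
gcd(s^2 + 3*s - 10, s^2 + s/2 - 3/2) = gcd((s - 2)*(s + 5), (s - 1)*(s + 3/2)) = 1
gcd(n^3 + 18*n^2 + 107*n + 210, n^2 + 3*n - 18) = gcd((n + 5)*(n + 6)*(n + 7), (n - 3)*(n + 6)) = n + 6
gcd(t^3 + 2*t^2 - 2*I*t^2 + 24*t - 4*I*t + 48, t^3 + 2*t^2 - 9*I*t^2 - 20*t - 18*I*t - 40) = t + 2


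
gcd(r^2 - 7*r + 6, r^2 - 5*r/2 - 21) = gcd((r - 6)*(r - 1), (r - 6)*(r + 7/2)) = r - 6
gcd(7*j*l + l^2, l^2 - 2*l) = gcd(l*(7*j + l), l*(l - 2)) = l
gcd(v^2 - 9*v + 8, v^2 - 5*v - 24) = v - 8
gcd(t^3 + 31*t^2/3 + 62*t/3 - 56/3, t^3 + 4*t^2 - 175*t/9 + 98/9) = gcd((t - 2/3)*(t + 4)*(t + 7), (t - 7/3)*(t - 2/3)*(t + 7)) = t^2 + 19*t/3 - 14/3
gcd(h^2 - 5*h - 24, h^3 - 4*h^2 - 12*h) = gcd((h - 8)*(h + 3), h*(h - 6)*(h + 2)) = 1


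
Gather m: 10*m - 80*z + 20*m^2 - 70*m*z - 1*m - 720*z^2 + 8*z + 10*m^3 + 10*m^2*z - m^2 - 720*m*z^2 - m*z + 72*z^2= 10*m^3 + m^2*(10*z + 19) + m*(-720*z^2 - 71*z + 9) - 648*z^2 - 72*z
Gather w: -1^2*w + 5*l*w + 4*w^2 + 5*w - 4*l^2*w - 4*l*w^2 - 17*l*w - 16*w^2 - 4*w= w^2*(-4*l - 12) + w*(-4*l^2 - 12*l)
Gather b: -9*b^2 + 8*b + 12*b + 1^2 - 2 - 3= -9*b^2 + 20*b - 4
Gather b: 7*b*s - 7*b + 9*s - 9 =b*(7*s - 7) + 9*s - 9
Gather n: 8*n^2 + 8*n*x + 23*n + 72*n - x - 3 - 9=8*n^2 + n*(8*x + 95) - x - 12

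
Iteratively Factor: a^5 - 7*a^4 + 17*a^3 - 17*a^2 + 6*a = (a - 1)*(a^4 - 6*a^3 + 11*a^2 - 6*a) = (a - 1)^2*(a^3 - 5*a^2 + 6*a) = (a - 2)*(a - 1)^2*(a^2 - 3*a) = (a - 3)*(a - 2)*(a - 1)^2*(a)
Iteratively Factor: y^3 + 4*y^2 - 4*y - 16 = (y - 2)*(y^2 + 6*y + 8) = (y - 2)*(y + 2)*(y + 4)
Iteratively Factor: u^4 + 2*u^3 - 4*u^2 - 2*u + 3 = (u + 1)*(u^3 + u^2 - 5*u + 3) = (u - 1)*(u + 1)*(u^2 + 2*u - 3) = (u - 1)*(u + 1)*(u + 3)*(u - 1)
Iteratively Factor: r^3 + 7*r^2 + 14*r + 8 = (r + 2)*(r^2 + 5*r + 4) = (r + 2)*(r + 4)*(r + 1)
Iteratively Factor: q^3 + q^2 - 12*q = (q)*(q^2 + q - 12) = q*(q - 3)*(q + 4)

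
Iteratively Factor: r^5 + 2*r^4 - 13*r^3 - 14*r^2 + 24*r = (r - 1)*(r^4 + 3*r^3 - 10*r^2 - 24*r) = (r - 1)*(r + 4)*(r^3 - r^2 - 6*r) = (r - 3)*(r - 1)*(r + 4)*(r^2 + 2*r) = (r - 3)*(r - 1)*(r + 2)*(r + 4)*(r)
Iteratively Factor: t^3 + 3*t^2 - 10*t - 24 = (t + 2)*(t^2 + t - 12) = (t + 2)*(t + 4)*(t - 3)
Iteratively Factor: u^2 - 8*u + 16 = (u - 4)*(u - 4)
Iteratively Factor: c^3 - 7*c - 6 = (c + 1)*(c^2 - c - 6) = (c - 3)*(c + 1)*(c + 2)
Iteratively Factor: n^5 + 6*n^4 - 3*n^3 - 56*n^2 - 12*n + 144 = (n - 2)*(n^4 + 8*n^3 + 13*n^2 - 30*n - 72) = (n - 2)*(n + 3)*(n^3 + 5*n^2 - 2*n - 24) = (n - 2)*(n + 3)*(n + 4)*(n^2 + n - 6) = (n - 2)^2*(n + 3)*(n + 4)*(n + 3)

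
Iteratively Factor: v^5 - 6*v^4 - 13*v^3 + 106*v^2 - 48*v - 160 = (v + 4)*(v^4 - 10*v^3 + 27*v^2 - 2*v - 40) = (v + 1)*(v + 4)*(v^3 - 11*v^2 + 38*v - 40) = (v - 5)*(v + 1)*(v + 4)*(v^2 - 6*v + 8) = (v - 5)*(v - 2)*(v + 1)*(v + 4)*(v - 4)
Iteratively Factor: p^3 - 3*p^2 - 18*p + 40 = (p - 5)*(p^2 + 2*p - 8) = (p - 5)*(p + 4)*(p - 2)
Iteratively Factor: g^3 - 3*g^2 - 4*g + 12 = (g - 2)*(g^2 - g - 6) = (g - 2)*(g + 2)*(g - 3)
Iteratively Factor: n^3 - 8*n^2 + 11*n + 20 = (n + 1)*(n^2 - 9*n + 20) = (n - 4)*(n + 1)*(n - 5)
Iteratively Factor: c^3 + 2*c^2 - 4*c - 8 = (c + 2)*(c^2 - 4) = (c + 2)^2*(c - 2)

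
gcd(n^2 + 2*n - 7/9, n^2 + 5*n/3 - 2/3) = n - 1/3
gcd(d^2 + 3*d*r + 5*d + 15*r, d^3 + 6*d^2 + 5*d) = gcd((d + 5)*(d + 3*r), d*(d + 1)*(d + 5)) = d + 5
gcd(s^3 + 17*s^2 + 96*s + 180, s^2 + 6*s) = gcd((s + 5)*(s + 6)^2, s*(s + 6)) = s + 6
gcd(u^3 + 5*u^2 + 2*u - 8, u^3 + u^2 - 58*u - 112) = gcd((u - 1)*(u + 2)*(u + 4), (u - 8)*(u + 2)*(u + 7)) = u + 2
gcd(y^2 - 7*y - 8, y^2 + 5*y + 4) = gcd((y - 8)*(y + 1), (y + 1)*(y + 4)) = y + 1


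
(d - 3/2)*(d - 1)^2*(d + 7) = d^4 + 7*d^3/2 - 41*d^2/2 + 53*d/2 - 21/2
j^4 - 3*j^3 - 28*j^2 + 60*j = j*(j - 6)*(j - 2)*(j + 5)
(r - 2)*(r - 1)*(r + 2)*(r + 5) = r^4 + 4*r^3 - 9*r^2 - 16*r + 20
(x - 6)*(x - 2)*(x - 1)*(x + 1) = x^4 - 8*x^3 + 11*x^2 + 8*x - 12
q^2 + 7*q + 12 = (q + 3)*(q + 4)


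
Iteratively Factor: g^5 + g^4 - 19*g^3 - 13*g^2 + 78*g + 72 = (g + 4)*(g^4 - 3*g^3 - 7*g^2 + 15*g + 18) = (g + 2)*(g + 4)*(g^3 - 5*g^2 + 3*g + 9) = (g - 3)*(g + 2)*(g + 4)*(g^2 - 2*g - 3) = (g - 3)^2*(g + 2)*(g + 4)*(g + 1)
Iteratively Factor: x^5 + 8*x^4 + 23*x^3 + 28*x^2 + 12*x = (x + 2)*(x^4 + 6*x^3 + 11*x^2 + 6*x) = (x + 2)^2*(x^3 + 4*x^2 + 3*x) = (x + 1)*(x + 2)^2*(x^2 + 3*x) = x*(x + 1)*(x + 2)^2*(x + 3)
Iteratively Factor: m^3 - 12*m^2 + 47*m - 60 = (m - 5)*(m^2 - 7*m + 12) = (m - 5)*(m - 3)*(m - 4)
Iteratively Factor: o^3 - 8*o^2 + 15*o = (o - 5)*(o^2 - 3*o) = o*(o - 5)*(o - 3)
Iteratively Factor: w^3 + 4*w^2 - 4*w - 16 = (w + 2)*(w^2 + 2*w - 8) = (w - 2)*(w + 2)*(w + 4)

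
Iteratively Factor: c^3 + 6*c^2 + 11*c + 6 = (c + 1)*(c^2 + 5*c + 6) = (c + 1)*(c + 3)*(c + 2)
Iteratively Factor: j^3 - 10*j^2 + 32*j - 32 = (j - 4)*(j^2 - 6*j + 8) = (j - 4)^2*(j - 2)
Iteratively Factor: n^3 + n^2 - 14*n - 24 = (n - 4)*(n^2 + 5*n + 6) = (n - 4)*(n + 2)*(n + 3)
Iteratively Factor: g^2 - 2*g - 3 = (g + 1)*(g - 3)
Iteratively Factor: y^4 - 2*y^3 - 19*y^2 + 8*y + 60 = (y + 2)*(y^3 - 4*y^2 - 11*y + 30) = (y + 2)*(y + 3)*(y^2 - 7*y + 10) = (y - 5)*(y + 2)*(y + 3)*(y - 2)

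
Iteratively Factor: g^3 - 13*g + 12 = (g - 3)*(g^2 + 3*g - 4) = (g - 3)*(g + 4)*(g - 1)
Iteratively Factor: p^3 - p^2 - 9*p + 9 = (p - 3)*(p^2 + 2*p - 3) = (p - 3)*(p - 1)*(p + 3)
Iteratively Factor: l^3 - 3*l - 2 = (l - 2)*(l^2 + 2*l + 1) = (l - 2)*(l + 1)*(l + 1)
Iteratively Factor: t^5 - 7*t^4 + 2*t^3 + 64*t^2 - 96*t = (t - 4)*(t^4 - 3*t^3 - 10*t^2 + 24*t) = (t - 4)*(t - 2)*(t^3 - t^2 - 12*t) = (t - 4)^2*(t - 2)*(t^2 + 3*t) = (t - 4)^2*(t - 2)*(t + 3)*(t)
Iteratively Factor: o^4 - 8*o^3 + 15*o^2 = (o)*(o^3 - 8*o^2 + 15*o) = o*(o - 3)*(o^2 - 5*o) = o*(o - 5)*(o - 3)*(o)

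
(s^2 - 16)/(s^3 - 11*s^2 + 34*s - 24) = (s + 4)/(s^2 - 7*s + 6)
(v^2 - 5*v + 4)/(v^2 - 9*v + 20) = (v - 1)/(v - 5)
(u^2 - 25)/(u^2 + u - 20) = (u - 5)/(u - 4)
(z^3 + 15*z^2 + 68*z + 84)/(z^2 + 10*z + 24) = (z^2 + 9*z + 14)/(z + 4)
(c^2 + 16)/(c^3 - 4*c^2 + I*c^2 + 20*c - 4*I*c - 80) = (c + 4*I)/(c^2 + c*(-4 + 5*I) - 20*I)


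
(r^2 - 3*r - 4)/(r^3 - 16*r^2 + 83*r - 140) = (r + 1)/(r^2 - 12*r + 35)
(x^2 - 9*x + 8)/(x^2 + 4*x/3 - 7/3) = 3*(x - 8)/(3*x + 7)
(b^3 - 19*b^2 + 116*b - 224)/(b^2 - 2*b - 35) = (b^2 - 12*b + 32)/(b + 5)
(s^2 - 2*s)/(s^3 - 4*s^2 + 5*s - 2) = s/(s^2 - 2*s + 1)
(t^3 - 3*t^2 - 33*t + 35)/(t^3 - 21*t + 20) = (t - 7)/(t - 4)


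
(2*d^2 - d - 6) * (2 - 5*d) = -10*d^3 + 9*d^2 + 28*d - 12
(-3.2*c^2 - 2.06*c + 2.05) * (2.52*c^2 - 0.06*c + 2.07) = -8.064*c^4 - 4.9992*c^3 - 1.3344*c^2 - 4.3872*c + 4.2435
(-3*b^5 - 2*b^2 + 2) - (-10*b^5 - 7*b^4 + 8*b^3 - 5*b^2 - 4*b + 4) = 7*b^5 + 7*b^4 - 8*b^3 + 3*b^2 + 4*b - 2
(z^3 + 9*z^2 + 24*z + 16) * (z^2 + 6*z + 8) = z^5 + 15*z^4 + 86*z^3 + 232*z^2 + 288*z + 128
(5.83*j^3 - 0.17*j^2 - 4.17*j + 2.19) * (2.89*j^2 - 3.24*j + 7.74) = 16.8487*j^5 - 19.3805*j^4 + 33.6237*j^3 + 18.5241*j^2 - 39.3714*j + 16.9506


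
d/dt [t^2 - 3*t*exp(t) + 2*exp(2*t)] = -3*t*exp(t) + 2*t + 4*exp(2*t) - 3*exp(t)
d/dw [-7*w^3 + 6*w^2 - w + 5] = -21*w^2 + 12*w - 1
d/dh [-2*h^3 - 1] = -6*h^2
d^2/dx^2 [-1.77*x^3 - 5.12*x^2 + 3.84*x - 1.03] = -10.62*x - 10.24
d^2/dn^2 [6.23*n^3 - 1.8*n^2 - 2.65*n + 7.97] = 37.38*n - 3.6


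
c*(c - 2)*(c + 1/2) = c^3 - 3*c^2/2 - c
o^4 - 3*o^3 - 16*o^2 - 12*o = o*(o - 6)*(o + 1)*(o + 2)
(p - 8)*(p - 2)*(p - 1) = p^3 - 11*p^2 + 26*p - 16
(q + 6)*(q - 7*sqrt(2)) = q^2 - 7*sqrt(2)*q + 6*q - 42*sqrt(2)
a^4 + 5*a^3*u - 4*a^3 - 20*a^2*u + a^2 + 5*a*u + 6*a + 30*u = (a - 3)*(a - 2)*(a + 1)*(a + 5*u)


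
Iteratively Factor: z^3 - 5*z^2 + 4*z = (z)*(z^2 - 5*z + 4) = z*(z - 1)*(z - 4)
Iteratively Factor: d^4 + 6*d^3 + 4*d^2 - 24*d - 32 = (d + 4)*(d^3 + 2*d^2 - 4*d - 8) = (d - 2)*(d + 4)*(d^2 + 4*d + 4) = (d - 2)*(d + 2)*(d + 4)*(d + 2)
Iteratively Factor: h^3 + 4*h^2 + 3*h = (h)*(h^2 + 4*h + 3) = h*(h + 3)*(h + 1)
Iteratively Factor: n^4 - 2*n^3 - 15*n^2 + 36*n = (n - 3)*(n^3 + n^2 - 12*n) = (n - 3)^2*(n^2 + 4*n) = n*(n - 3)^2*(n + 4)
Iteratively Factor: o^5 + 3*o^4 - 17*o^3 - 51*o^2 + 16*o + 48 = (o + 1)*(o^4 + 2*o^3 - 19*o^2 - 32*o + 48) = (o + 1)*(o + 4)*(o^3 - 2*o^2 - 11*o + 12) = (o - 4)*(o + 1)*(o + 4)*(o^2 + 2*o - 3) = (o - 4)*(o + 1)*(o + 3)*(o + 4)*(o - 1)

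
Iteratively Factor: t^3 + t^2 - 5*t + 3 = (t - 1)*(t^2 + 2*t - 3) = (t - 1)*(t + 3)*(t - 1)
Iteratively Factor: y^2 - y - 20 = (y + 4)*(y - 5)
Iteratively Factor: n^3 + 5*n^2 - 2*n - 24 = (n - 2)*(n^2 + 7*n + 12) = (n - 2)*(n + 4)*(n + 3)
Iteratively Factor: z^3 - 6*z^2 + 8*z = (z - 4)*(z^2 - 2*z) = z*(z - 4)*(z - 2)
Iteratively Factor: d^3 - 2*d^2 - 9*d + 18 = (d + 3)*(d^2 - 5*d + 6) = (d - 3)*(d + 3)*(d - 2)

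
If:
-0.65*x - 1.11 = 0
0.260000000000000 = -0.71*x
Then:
No Solution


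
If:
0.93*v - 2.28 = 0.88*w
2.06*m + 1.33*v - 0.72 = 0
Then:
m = -0.610919720221317*w - 1.23332289383025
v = 0.946236559139785*w + 2.45161290322581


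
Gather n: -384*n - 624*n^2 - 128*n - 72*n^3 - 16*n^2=-72*n^3 - 640*n^2 - 512*n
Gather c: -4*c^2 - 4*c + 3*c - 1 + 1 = -4*c^2 - c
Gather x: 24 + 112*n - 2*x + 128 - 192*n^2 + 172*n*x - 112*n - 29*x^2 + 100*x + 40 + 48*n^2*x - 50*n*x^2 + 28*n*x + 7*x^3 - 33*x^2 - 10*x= -192*n^2 + 7*x^3 + x^2*(-50*n - 62) + x*(48*n^2 + 200*n + 88) + 192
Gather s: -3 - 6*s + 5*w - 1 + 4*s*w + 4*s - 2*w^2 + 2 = s*(4*w - 2) - 2*w^2 + 5*w - 2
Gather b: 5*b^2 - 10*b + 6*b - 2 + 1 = 5*b^2 - 4*b - 1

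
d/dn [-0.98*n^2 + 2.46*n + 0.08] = 2.46 - 1.96*n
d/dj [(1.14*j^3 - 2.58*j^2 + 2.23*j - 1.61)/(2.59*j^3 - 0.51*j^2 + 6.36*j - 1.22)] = (6.1008*j^4 + 2.9494*j^3 - 6.9342*j^2 + 4.653*j + 7.519)/(6.7081*j^6 - 2.6418*j^5 + 33.2049*j^4 - 12.8068*j^3 + 41.694*j^2 - 15.5184*j + 1.4884)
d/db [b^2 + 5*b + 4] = 2*b + 5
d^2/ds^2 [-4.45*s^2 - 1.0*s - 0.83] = -8.90000000000000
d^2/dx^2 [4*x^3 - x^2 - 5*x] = 24*x - 2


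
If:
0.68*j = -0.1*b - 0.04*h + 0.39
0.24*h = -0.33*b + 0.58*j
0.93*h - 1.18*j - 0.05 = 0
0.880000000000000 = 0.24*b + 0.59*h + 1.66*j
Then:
No Solution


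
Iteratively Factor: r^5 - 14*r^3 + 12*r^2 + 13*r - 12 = (r + 1)*(r^4 - r^3 - 13*r^2 + 25*r - 12) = (r - 3)*(r + 1)*(r^3 + 2*r^2 - 7*r + 4) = (r - 3)*(r + 1)*(r + 4)*(r^2 - 2*r + 1) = (r - 3)*(r - 1)*(r + 1)*(r + 4)*(r - 1)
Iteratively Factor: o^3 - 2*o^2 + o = (o - 1)*(o^2 - o) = (o - 1)^2*(o)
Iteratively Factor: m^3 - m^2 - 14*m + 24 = (m + 4)*(m^2 - 5*m + 6) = (m - 2)*(m + 4)*(m - 3)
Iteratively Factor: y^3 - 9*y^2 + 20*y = (y - 4)*(y^2 - 5*y) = y*(y - 4)*(y - 5)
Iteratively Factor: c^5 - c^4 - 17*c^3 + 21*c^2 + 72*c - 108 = (c - 3)*(c^4 + 2*c^3 - 11*c^2 - 12*c + 36) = (c - 3)*(c + 3)*(c^3 - c^2 - 8*c + 12) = (c - 3)*(c + 3)^2*(c^2 - 4*c + 4) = (c - 3)*(c - 2)*(c + 3)^2*(c - 2)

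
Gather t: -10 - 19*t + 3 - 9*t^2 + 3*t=-9*t^2 - 16*t - 7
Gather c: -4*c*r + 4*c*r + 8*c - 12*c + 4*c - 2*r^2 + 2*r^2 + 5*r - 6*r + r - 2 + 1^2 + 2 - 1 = 0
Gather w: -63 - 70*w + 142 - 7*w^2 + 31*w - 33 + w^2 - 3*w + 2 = -6*w^2 - 42*w + 48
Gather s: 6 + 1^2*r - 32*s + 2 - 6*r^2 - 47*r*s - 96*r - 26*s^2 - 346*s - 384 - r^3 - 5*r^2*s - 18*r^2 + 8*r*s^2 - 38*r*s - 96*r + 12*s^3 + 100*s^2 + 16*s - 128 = -r^3 - 24*r^2 - 191*r + 12*s^3 + s^2*(8*r + 74) + s*(-5*r^2 - 85*r - 362) - 504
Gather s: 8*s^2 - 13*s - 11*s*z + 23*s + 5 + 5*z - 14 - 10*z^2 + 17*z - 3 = 8*s^2 + s*(10 - 11*z) - 10*z^2 + 22*z - 12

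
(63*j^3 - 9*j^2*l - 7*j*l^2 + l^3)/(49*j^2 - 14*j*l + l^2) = (9*j^2 - l^2)/(7*j - l)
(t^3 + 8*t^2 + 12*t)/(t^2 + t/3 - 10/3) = 3*t*(t + 6)/(3*t - 5)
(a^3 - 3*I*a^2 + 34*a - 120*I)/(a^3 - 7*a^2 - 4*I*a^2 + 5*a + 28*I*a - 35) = (a^2 + 2*I*a + 24)/(a^2 + a*(-7 + I) - 7*I)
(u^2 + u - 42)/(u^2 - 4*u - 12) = (u + 7)/(u + 2)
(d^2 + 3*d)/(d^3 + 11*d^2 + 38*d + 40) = d*(d + 3)/(d^3 + 11*d^2 + 38*d + 40)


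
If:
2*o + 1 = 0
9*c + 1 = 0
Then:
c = -1/9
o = -1/2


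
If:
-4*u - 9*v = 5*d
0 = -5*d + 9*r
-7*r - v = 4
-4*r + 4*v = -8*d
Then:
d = -18/11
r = -10/11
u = -36/11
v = 26/11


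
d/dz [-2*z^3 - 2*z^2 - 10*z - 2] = -6*z^2 - 4*z - 10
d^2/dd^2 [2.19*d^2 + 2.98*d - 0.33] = 4.38000000000000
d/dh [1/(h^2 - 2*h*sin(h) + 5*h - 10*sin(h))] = (2*h*cos(h) - 2*h + 2*sin(h) + 10*cos(h) - 5)/((h + 5)^2*(h - 2*sin(h))^2)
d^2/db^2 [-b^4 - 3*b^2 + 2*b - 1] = -12*b^2 - 6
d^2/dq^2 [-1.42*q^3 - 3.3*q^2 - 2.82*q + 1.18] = -8.52*q - 6.6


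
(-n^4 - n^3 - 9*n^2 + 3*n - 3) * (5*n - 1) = -5*n^5 - 4*n^4 - 44*n^3 + 24*n^2 - 18*n + 3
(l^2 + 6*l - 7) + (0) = l^2 + 6*l - 7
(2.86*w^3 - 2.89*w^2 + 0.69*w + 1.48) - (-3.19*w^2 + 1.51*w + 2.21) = 2.86*w^3 + 0.3*w^2 - 0.82*w - 0.73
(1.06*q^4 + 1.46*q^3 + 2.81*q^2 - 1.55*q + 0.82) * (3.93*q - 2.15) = 4.1658*q^5 + 3.4588*q^4 + 7.9043*q^3 - 12.133*q^2 + 6.5551*q - 1.763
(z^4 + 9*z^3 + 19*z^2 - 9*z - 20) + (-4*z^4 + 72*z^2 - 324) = -3*z^4 + 9*z^3 + 91*z^2 - 9*z - 344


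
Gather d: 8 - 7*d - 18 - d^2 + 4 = -d^2 - 7*d - 6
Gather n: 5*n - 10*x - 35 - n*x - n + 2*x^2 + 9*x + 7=n*(4 - x) + 2*x^2 - x - 28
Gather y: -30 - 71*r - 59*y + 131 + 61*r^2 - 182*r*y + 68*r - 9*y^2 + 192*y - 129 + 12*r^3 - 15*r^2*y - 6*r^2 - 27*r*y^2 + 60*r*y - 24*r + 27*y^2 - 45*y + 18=12*r^3 + 55*r^2 - 27*r + y^2*(18 - 27*r) + y*(-15*r^2 - 122*r + 88) - 10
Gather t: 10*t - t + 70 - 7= 9*t + 63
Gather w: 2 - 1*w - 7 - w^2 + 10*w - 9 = -w^2 + 9*w - 14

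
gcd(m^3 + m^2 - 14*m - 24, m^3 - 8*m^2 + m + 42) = m + 2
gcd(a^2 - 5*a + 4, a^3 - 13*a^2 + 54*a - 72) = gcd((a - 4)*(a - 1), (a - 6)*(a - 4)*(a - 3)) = a - 4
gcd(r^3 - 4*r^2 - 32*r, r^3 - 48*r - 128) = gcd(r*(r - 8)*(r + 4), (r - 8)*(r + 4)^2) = r^2 - 4*r - 32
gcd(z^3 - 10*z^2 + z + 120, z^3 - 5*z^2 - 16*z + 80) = z - 5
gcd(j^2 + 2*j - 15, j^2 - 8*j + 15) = j - 3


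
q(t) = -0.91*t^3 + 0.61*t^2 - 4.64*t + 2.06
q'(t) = -2.73*t^2 + 1.22*t - 4.64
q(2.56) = -21.09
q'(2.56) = -19.41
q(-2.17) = 24.30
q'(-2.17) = -20.14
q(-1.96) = 20.35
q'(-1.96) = -17.52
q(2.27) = -15.97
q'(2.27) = -15.94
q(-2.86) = 41.61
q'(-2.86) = -30.46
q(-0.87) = 7.16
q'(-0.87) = -7.77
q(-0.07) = 2.39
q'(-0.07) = -4.74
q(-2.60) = 34.24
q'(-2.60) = -26.27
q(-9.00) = 756.62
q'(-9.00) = -236.75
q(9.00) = -653.68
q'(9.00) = -214.79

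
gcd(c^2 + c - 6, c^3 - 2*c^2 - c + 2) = c - 2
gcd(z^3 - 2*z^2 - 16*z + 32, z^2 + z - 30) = 1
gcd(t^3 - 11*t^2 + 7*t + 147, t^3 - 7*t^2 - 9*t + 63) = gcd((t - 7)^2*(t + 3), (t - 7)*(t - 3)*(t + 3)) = t^2 - 4*t - 21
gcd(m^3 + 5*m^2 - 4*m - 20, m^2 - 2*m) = m - 2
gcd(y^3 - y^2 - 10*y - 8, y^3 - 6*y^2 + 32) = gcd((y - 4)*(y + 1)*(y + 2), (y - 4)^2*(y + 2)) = y^2 - 2*y - 8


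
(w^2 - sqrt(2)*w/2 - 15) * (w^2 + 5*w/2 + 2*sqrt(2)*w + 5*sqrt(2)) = w^4 + 3*sqrt(2)*w^3/2 + 5*w^3/2 - 17*w^2 + 15*sqrt(2)*w^2/4 - 85*w/2 - 30*sqrt(2)*w - 75*sqrt(2)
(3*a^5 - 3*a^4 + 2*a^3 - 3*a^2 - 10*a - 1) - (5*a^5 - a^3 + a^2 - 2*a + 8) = -2*a^5 - 3*a^4 + 3*a^3 - 4*a^2 - 8*a - 9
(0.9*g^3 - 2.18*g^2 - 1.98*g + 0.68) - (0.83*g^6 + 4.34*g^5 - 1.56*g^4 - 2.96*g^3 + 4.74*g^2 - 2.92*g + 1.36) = -0.83*g^6 - 4.34*g^5 + 1.56*g^4 + 3.86*g^3 - 6.92*g^2 + 0.94*g - 0.68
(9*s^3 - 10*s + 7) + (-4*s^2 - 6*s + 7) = 9*s^3 - 4*s^2 - 16*s + 14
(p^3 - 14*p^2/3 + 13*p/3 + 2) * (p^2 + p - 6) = p^5 - 11*p^4/3 - 19*p^3/3 + 103*p^2/3 - 24*p - 12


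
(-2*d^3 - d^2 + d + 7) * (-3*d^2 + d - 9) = 6*d^5 + d^4 + 14*d^3 - 11*d^2 - 2*d - 63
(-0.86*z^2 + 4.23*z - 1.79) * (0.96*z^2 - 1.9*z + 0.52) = -0.8256*z^4 + 5.6948*z^3 - 10.2026*z^2 + 5.6006*z - 0.9308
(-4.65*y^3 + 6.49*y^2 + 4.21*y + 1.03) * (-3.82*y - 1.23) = 17.763*y^4 - 19.0723*y^3 - 24.0649*y^2 - 9.1129*y - 1.2669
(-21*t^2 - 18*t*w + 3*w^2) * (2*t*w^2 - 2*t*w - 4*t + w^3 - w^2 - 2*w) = -42*t^3*w^2 + 42*t^3*w + 84*t^3 - 57*t^2*w^3 + 57*t^2*w^2 + 114*t^2*w - 12*t*w^4 + 12*t*w^3 + 24*t*w^2 + 3*w^5 - 3*w^4 - 6*w^3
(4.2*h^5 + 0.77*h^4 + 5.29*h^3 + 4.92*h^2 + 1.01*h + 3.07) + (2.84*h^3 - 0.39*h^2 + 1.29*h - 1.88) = 4.2*h^5 + 0.77*h^4 + 8.13*h^3 + 4.53*h^2 + 2.3*h + 1.19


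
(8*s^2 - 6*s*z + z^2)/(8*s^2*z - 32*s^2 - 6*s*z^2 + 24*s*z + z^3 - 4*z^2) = 1/(z - 4)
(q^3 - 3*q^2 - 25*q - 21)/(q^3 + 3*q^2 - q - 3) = (q - 7)/(q - 1)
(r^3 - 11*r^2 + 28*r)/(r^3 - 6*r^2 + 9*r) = (r^2 - 11*r + 28)/(r^2 - 6*r + 9)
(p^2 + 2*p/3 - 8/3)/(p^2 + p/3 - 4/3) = (3*p^2 + 2*p - 8)/(3*p^2 + p - 4)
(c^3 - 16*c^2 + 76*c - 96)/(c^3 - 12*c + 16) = (c^2 - 14*c + 48)/(c^2 + 2*c - 8)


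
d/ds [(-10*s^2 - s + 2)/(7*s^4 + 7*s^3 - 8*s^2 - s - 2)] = (140*s^5 + 91*s^4 - 42*s^3 - 40*s^2 + 72*s + 4)/(49*s^8 + 98*s^7 - 63*s^6 - 126*s^5 + 22*s^4 - 12*s^3 + 33*s^2 + 4*s + 4)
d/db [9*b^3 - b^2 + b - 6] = 27*b^2 - 2*b + 1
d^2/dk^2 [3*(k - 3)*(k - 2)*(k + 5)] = 18*k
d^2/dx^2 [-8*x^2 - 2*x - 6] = -16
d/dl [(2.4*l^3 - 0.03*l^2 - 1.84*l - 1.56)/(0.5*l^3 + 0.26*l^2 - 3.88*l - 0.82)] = (0.639*l^4 - 16.784*l^3 - 2.9692*l^2 + 0.8604*l - 4.544)/(0.25*l^6 + 0.26*l^5 - 3.8124*l^4 - 2.8376*l^3 + 14.628*l^2 + 6.3632*l + 0.6724)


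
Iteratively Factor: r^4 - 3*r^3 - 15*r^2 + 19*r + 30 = (r - 5)*(r^3 + 2*r^2 - 5*r - 6) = (r - 5)*(r + 3)*(r^2 - r - 2) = (r - 5)*(r + 1)*(r + 3)*(r - 2)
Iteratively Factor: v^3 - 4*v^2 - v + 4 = (v - 4)*(v^2 - 1) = (v - 4)*(v + 1)*(v - 1)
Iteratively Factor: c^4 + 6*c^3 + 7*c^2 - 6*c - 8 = (c + 2)*(c^3 + 4*c^2 - c - 4) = (c + 1)*(c + 2)*(c^2 + 3*c - 4) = (c + 1)*(c + 2)*(c + 4)*(c - 1)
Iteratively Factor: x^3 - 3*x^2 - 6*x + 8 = (x - 4)*(x^2 + x - 2) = (x - 4)*(x - 1)*(x + 2)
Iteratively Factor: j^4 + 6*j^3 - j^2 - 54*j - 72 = (j + 4)*(j^3 + 2*j^2 - 9*j - 18) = (j + 3)*(j + 4)*(j^2 - j - 6) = (j + 2)*(j + 3)*(j + 4)*(j - 3)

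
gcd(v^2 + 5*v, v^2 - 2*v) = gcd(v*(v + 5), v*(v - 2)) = v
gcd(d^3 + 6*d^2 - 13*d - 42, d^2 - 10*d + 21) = d - 3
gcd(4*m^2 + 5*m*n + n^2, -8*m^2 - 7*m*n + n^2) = m + n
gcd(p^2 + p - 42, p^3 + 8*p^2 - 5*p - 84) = p + 7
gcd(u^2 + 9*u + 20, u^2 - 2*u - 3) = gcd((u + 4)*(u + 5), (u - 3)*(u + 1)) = 1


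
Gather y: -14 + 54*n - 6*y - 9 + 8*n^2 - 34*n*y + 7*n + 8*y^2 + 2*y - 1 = 8*n^2 + 61*n + 8*y^2 + y*(-34*n - 4) - 24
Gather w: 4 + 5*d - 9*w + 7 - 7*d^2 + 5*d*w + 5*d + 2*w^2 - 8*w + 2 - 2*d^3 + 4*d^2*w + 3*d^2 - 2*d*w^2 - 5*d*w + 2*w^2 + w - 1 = -2*d^3 - 4*d^2 + 10*d + w^2*(4 - 2*d) + w*(4*d^2 - 16) + 12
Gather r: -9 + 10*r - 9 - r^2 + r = -r^2 + 11*r - 18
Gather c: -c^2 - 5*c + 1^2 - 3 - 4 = -c^2 - 5*c - 6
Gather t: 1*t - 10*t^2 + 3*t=-10*t^2 + 4*t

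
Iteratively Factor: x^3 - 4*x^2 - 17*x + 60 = (x + 4)*(x^2 - 8*x + 15) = (x - 5)*(x + 4)*(x - 3)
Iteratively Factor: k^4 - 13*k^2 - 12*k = (k)*(k^3 - 13*k - 12) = k*(k - 4)*(k^2 + 4*k + 3) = k*(k - 4)*(k + 1)*(k + 3)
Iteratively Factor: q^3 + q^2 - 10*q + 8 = (q - 2)*(q^2 + 3*q - 4) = (q - 2)*(q + 4)*(q - 1)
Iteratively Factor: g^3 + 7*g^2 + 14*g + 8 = (g + 2)*(g^2 + 5*g + 4) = (g + 2)*(g + 4)*(g + 1)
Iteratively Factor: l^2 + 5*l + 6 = (l + 3)*(l + 2)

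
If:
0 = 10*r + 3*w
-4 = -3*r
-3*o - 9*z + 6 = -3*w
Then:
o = -3*z - 22/9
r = 4/3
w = -40/9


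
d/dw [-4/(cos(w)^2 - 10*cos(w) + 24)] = 8*(5 - cos(w))*sin(w)/(cos(w)^2 - 10*cos(w) + 24)^2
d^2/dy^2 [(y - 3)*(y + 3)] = 2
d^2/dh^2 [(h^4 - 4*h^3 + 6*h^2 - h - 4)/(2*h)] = 3*h - 4 - 4/h^3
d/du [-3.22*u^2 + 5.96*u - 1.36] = 5.96 - 6.44*u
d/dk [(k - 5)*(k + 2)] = 2*k - 3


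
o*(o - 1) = o^2 - o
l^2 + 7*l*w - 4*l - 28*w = (l - 4)*(l + 7*w)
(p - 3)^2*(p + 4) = p^3 - 2*p^2 - 15*p + 36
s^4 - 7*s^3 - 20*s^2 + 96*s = s*(s - 8)*(s - 3)*(s + 4)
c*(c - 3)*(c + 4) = c^3 + c^2 - 12*c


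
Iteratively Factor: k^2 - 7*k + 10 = (k - 2)*(k - 5)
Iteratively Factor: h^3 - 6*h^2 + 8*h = (h - 2)*(h^2 - 4*h) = (h - 4)*(h - 2)*(h)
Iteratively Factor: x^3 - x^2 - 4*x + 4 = (x - 2)*(x^2 + x - 2) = (x - 2)*(x - 1)*(x + 2)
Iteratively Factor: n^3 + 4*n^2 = (n)*(n^2 + 4*n) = n^2*(n + 4)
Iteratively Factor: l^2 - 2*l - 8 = (l + 2)*(l - 4)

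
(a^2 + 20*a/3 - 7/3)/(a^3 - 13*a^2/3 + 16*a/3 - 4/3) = (a + 7)/(a^2 - 4*a + 4)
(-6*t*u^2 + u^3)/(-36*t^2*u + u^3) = u/(6*t + u)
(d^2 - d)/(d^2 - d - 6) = d*(1 - d)/(-d^2 + d + 6)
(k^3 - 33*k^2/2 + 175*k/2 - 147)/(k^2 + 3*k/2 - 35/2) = (k^2 - 13*k + 42)/(k + 5)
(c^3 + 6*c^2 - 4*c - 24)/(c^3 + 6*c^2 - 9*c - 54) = (c^2 - 4)/(c^2 - 9)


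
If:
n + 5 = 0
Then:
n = -5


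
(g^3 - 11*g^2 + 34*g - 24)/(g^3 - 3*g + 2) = (g^2 - 10*g + 24)/(g^2 + g - 2)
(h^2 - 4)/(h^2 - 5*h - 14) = (h - 2)/(h - 7)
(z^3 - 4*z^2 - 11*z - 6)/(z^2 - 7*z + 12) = (z^3 - 4*z^2 - 11*z - 6)/(z^2 - 7*z + 12)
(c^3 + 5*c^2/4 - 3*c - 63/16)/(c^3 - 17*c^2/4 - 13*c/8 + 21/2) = (c + 3/2)/(c - 4)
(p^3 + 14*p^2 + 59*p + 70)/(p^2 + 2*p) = p + 12 + 35/p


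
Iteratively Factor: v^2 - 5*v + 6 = (v - 2)*(v - 3)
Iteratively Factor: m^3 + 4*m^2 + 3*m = (m)*(m^2 + 4*m + 3) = m*(m + 1)*(m + 3)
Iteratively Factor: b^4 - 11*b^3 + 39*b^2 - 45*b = (b - 3)*(b^3 - 8*b^2 + 15*b) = (b - 3)^2*(b^2 - 5*b) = (b - 5)*(b - 3)^2*(b)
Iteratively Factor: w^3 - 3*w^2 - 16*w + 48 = (w + 4)*(w^2 - 7*w + 12) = (w - 4)*(w + 4)*(w - 3)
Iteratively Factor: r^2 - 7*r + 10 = (r - 2)*(r - 5)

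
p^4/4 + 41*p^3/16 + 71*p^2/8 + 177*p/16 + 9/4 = (p/4 + 1)*(p + 1/4)*(p + 3)^2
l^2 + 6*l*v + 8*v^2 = (l + 2*v)*(l + 4*v)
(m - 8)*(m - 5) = m^2 - 13*m + 40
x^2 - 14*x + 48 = (x - 8)*(x - 6)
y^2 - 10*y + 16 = (y - 8)*(y - 2)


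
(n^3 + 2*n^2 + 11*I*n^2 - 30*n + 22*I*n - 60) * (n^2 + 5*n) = n^5 + 7*n^4 + 11*I*n^4 - 20*n^3 + 77*I*n^3 - 210*n^2 + 110*I*n^2 - 300*n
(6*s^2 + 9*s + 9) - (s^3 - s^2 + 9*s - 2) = -s^3 + 7*s^2 + 11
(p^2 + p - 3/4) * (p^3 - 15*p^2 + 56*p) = p^5 - 14*p^4 + 161*p^3/4 + 269*p^2/4 - 42*p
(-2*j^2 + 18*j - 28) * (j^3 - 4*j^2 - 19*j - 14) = -2*j^5 + 26*j^4 - 62*j^3 - 202*j^2 + 280*j + 392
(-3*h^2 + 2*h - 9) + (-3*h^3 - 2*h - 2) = -3*h^3 - 3*h^2 - 11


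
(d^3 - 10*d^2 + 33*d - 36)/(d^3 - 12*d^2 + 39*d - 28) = (d^2 - 6*d + 9)/(d^2 - 8*d + 7)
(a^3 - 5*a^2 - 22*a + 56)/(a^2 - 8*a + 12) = (a^2 - 3*a - 28)/(a - 6)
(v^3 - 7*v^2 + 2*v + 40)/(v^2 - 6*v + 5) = (v^2 - 2*v - 8)/(v - 1)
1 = 1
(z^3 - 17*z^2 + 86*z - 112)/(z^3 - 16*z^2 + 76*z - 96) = (z - 7)/(z - 6)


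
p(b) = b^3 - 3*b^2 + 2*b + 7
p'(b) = 3*b^2 - 6*b + 2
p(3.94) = 29.47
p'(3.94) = 24.93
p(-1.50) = -6.12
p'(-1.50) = 17.75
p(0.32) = 7.37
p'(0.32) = 0.39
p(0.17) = 7.26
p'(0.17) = 1.07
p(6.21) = 143.21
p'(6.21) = 80.43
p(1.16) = 6.84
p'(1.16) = -0.92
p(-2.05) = -18.32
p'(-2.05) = 26.91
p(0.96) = 7.04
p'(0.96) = -1.00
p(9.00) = 511.00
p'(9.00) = 191.00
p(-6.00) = -329.00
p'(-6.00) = 146.00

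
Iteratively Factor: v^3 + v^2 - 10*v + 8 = (v + 4)*(v^2 - 3*v + 2) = (v - 1)*(v + 4)*(v - 2)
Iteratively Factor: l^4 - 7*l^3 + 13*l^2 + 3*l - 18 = (l - 2)*(l^3 - 5*l^2 + 3*l + 9) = (l - 2)*(l + 1)*(l^2 - 6*l + 9) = (l - 3)*(l - 2)*(l + 1)*(l - 3)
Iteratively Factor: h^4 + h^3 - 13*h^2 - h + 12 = (h - 1)*(h^3 + 2*h^2 - 11*h - 12) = (h - 3)*(h - 1)*(h^2 + 5*h + 4) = (h - 3)*(h - 1)*(h + 1)*(h + 4)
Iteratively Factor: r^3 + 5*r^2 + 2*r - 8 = (r + 4)*(r^2 + r - 2) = (r - 1)*(r + 4)*(r + 2)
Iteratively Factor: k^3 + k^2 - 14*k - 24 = (k + 2)*(k^2 - k - 12) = (k - 4)*(k + 2)*(k + 3)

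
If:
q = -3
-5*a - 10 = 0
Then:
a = -2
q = -3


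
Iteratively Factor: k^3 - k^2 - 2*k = (k + 1)*(k^2 - 2*k) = (k - 2)*(k + 1)*(k)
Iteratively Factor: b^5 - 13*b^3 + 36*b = (b + 3)*(b^4 - 3*b^3 - 4*b^2 + 12*b) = b*(b + 3)*(b^3 - 3*b^2 - 4*b + 12) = b*(b - 3)*(b + 3)*(b^2 - 4) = b*(b - 3)*(b - 2)*(b + 3)*(b + 2)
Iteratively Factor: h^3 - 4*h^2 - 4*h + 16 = (h + 2)*(h^2 - 6*h + 8) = (h - 4)*(h + 2)*(h - 2)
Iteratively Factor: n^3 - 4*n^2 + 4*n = (n - 2)*(n^2 - 2*n) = n*(n - 2)*(n - 2)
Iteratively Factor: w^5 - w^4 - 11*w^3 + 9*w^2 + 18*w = (w - 3)*(w^4 + 2*w^3 - 5*w^2 - 6*w) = w*(w - 3)*(w^3 + 2*w^2 - 5*w - 6) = w*(w - 3)*(w + 3)*(w^2 - w - 2) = w*(w - 3)*(w - 2)*(w + 3)*(w + 1)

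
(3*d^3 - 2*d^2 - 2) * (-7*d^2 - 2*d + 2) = -21*d^5 + 8*d^4 + 10*d^3 + 10*d^2 + 4*d - 4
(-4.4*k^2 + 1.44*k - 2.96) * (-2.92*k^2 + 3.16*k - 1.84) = 12.848*k^4 - 18.1088*k^3 + 21.2896*k^2 - 12.0032*k + 5.4464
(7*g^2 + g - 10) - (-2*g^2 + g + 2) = 9*g^2 - 12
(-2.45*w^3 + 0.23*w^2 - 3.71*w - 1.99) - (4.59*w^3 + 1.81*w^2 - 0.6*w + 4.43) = -7.04*w^3 - 1.58*w^2 - 3.11*w - 6.42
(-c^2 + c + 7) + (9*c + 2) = -c^2 + 10*c + 9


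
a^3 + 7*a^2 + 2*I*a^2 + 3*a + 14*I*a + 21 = (a + 7)*(a - I)*(a + 3*I)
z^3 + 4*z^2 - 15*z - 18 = (z - 3)*(z + 1)*(z + 6)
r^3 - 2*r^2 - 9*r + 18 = (r - 3)*(r - 2)*(r + 3)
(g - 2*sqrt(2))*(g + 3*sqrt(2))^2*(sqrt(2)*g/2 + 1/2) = sqrt(2)*g^4/2 + 9*g^3/2 - sqrt(2)*g^2 - 39*g - 18*sqrt(2)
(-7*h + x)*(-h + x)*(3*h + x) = 21*h^3 - 17*h^2*x - 5*h*x^2 + x^3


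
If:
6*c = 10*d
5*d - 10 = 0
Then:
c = 10/3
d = 2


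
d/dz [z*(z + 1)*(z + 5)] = 3*z^2 + 12*z + 5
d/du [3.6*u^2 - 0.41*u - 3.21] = 7.2*u - 0.41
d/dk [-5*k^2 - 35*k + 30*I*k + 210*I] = -10*k - 35 + 30*I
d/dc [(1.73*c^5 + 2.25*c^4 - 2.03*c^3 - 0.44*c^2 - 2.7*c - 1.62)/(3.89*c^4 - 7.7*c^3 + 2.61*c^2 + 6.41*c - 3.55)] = (6.7297*c^8 - 26.642*c^7 + 4.1176*c^6 + 59.5254*c^5 + 35.3827*c^4 - 74.3474*c^3 - 11.5759*c^2 + 11.5804*c + 19.9692)/(15.1321*c^8 - 59.906*c^7 + 79.5958*c^6 + 9.67580000000001*c^5 - 119.5209*c^4 + 88.1302*c^3 + 22.5571*c^2 - 45.511*c + 12.6025)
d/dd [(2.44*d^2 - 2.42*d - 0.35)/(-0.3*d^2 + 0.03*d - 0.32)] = (-0.6528*d^2 - 1.7716*d + 0.7849)/(0.09*d^4 - 0.018*d^3 + 0.1929*d^2 - 0.0192*d + 0.1024)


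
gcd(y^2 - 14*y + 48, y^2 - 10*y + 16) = y - 8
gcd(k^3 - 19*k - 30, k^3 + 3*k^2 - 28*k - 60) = k^2 - 3*k - 10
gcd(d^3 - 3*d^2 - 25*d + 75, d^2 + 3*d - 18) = d - 3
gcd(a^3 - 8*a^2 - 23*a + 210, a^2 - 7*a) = a - 7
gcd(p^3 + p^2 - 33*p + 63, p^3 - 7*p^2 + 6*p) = 1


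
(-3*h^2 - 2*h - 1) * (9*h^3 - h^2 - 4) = -27*h^5 - 15*h^4 - 7*h^3 + 13*h^2 + 8*h + 4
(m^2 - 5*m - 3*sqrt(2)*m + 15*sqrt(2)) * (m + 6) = m^3 - 3*sqrt(2)*m^2 + m^2 - 30*m - 3*sqrt(2)*m + 90*sqrt(2)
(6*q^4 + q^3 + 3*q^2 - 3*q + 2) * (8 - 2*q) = -12*q^5 + 46*q^4 + 2*q^3 + 30*q^2 - 28*q + 16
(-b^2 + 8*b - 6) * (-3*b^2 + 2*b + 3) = 3*b^4 - 26*b^3 + 31*b^2 + 12*b - 18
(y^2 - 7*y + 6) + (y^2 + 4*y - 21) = 2*y^2 - 3*y - 15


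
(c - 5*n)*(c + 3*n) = c^2 - 2*c*n - 15*n^2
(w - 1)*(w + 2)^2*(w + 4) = w^4 + 7*w^3 + 12*w^2 - 4*w - 16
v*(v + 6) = v^2 + 6*v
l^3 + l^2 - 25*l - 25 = (l - 5)*(l + 1)*(l + 5)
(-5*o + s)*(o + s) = -5*o^2 - 4*o*s + s^2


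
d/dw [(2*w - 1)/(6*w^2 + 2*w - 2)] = (-6*w^2 + 6*w - 1)/(2*(9*w^4 + 6*w^3 - 5*w^2 - 2*w + 1))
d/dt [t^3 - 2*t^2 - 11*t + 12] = 3*t^2 - 4*t - 11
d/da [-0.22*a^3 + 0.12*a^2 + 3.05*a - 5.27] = -0.66*a^2 + 0.24*a + 3.05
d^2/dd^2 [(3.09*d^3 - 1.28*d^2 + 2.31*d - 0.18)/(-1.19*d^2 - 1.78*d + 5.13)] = (-7.105427357601e-15*d^5 + 7.105427357601e-15*d^4 - 69.272732*d^3 + 217.70964*d^2 - 570.238812*d + 28.522512)/(1.685159*d^6 + 7.561974*d^5 - 10.482591*d^4 - 59.558444*d^3 + 45.189657*d^2 + 140.532246*d - 135.005697)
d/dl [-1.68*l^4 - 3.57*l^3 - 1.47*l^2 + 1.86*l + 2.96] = -6.72*l^3 - 10.71*l^2 - 2.94*l + 1.86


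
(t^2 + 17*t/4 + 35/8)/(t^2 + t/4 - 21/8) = (2*t + 5)/(2*t - 3)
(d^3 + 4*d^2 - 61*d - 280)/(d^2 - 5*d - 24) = (d^2 + 12*d + 35)/(d + 3)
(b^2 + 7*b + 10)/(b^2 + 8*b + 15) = (b + 2)/(b + 3)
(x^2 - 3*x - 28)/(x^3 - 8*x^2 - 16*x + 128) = (x - 7)/(x^2 - 12*x + 32)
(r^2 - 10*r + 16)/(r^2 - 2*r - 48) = (r - 2)/(r + 6)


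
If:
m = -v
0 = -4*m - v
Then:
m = 0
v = 0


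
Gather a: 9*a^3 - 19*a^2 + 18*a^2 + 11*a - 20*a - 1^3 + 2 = 9*a^3 - a^2 - 9*a + 1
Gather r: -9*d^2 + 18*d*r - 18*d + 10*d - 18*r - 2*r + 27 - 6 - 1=-9*d^2 - 8*d + r*(18*d - 20) + 20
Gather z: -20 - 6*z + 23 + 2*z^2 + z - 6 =2*z^2 - 5*z - 3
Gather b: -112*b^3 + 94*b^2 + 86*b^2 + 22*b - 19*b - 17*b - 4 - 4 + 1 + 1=-112*b^3 + 180*b^2 - 14*b - 6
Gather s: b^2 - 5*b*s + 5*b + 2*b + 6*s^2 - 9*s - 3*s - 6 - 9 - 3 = b^2 + 7*b + 6*s^2 + s*(-5*b - 12) - 18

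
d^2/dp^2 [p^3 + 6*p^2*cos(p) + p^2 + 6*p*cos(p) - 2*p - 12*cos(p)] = -6*p^2*cos(p) - 24*p*sin(p) - 6*p*cos(p) + 6*p - 12*sin(p) + 24*cos(p) + 2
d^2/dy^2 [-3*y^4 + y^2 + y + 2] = 2 - 36*y^2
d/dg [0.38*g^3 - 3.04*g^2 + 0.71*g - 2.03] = 1.14*g^2 - 6.08*g + 0.71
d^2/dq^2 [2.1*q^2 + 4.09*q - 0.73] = 4.20000000000000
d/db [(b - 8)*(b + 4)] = 2*b - 4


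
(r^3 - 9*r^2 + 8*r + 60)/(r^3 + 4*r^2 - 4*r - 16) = (r^2 - 11*r + 30)/(r^2 + 2*r - 8)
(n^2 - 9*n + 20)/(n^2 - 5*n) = (n - 4)/n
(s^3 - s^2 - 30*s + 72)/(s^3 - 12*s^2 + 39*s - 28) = (s^2 + 3*s - 18)/(s^2 - 8*s + 7)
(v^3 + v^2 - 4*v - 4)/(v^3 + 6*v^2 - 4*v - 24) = (v + 1)/(v + 6)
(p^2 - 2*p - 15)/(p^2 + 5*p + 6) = (p - 5)/(p + 2)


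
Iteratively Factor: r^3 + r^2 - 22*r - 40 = (r + 2)*(r^2 - r - 20) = (r + 2)*(r + 4)*(r - 5)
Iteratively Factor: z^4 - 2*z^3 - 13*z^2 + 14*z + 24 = (z - 4)*(z^3 + 2*z^2 - 5*z - 6) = (z - 4)*(z - 2)*(z^2 + 4*z + 3) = (z - 4)*(z - 2)*(z + 3)*(z + 1)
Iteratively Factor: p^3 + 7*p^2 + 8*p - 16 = (p + 4)*(p^2 + 3*p - 4) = (p - 1)*(p + 4)*(p + 4)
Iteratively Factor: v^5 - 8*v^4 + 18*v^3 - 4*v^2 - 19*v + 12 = (v - 1)*(v^4 - 7*v^3 + 11*v^2 + 7*v - 12) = (v - 1)^2*(v^3 - 6*v^2 + 5*v + 12) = (v - 1)^2*(v + 1)*(v^2 - 7*v + 12) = (v - 4)*(v - 1)^2*(v + 1)*(v - 3)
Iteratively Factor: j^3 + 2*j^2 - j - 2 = (j + 2)*(j^2 - 1) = (j + 1)*(j + 2)*(j - 1)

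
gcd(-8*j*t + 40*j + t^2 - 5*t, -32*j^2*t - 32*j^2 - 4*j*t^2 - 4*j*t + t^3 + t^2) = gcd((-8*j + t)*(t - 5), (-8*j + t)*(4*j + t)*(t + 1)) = -8*j + t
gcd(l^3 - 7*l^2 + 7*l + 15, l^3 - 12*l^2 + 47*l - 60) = l^2 - 8*l + 15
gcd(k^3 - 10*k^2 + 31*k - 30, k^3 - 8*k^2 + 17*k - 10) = k^2 - 7*k + 10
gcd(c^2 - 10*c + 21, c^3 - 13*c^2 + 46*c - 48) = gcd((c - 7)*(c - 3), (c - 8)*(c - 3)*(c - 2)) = c - 3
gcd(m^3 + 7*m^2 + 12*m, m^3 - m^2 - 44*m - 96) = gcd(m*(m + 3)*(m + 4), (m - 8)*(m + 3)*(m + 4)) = m^2 + 7*m + 12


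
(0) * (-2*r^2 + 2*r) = 0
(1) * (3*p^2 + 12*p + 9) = 3*p^2 + 12*p + 9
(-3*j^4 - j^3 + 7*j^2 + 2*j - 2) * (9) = -27*j^4 - 9*j^3 + 63*j^2 + 18*j - 18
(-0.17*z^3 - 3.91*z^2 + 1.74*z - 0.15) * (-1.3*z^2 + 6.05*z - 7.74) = 0.221*z^5 + 4.0545*z^4 - 24.6017*z^3 + 40.9854*z^2 - 14.3751*z + 1.161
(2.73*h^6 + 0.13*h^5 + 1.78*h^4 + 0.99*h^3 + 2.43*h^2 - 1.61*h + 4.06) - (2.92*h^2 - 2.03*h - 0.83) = 2.73*h^6 + 0.13*h^5 + 1.78*h^4 + 0.99*h^3 - 0.49*h^2 + 0.42*h + 4.89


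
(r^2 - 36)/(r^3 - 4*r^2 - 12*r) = (r + 6)/(r*(r + 2))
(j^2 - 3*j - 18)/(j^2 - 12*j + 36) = (j + 3)/(j - 6)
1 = 1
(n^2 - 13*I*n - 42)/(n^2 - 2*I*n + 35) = (n - 6*I)/(n + 5*I)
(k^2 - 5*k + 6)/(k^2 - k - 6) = (k - 2)/(k + 2)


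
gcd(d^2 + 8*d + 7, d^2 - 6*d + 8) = 1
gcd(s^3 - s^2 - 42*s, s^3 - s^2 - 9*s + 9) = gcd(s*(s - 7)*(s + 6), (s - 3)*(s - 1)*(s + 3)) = 1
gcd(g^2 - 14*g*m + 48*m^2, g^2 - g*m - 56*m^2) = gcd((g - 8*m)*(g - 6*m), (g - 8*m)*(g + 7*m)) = g - 8*m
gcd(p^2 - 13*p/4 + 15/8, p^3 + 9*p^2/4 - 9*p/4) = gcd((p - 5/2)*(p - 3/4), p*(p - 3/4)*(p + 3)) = p - 3/4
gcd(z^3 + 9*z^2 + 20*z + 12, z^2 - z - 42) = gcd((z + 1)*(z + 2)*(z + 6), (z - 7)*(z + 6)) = z + 6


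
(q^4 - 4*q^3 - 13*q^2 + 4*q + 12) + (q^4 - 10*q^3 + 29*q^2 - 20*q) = 2*q^4 - 14*q^3 + 16*q^2 - 16*q + 12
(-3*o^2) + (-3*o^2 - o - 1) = -6*o^2 - o - 1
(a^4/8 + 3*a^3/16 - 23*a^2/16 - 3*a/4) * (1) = a^4/8 + 3*a^3/16 - 23*a^2/16 - 3*a/4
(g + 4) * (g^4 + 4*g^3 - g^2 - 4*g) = g^5 + 8*g^4 + 15*g^3 - 8*g^2 - 16*g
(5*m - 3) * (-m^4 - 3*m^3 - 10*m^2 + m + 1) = -5*m^5 - 12*m^4 - 41*m^3 + 35*m^2 + 2*m - 3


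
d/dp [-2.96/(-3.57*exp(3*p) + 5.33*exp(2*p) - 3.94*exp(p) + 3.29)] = (-31.7016*exp(2*p) + 31.5536*exp(p) - 11.6624)*exp(p)/(3.57*exp(3*p) - 5.33*exp(2*p) + 3.94*exp(p) - 3.29)^2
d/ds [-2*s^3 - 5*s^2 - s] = -6*s^2 - 10*s - 1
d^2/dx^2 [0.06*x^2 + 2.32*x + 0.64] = 0.120000000000000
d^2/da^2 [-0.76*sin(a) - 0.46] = 0.76*sin(a)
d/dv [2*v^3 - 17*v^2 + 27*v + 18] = 6*v^2 - 34*v + 27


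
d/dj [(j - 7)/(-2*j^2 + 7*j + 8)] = (-2*j^2 + 7*j + (j - 7)*(4*j - 7) + 8)/(-2*j^2 + 7*j + 8)^2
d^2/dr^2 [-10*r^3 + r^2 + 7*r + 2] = 2 - 60*r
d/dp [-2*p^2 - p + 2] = -4*p - 1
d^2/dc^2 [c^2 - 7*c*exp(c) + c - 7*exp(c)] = -7*c*exp(c) - 21*exp(c) + 2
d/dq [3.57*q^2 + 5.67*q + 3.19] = 7.14*q + 5.67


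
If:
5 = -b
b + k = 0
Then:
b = -5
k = 5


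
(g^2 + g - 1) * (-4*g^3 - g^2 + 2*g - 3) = -4*g^5 - 5*g^4 + 5*g^3 - 5*g + 3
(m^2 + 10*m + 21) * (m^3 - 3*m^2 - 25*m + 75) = m^5 + 7*m^4 - 34*m^3 - 238*m^2 + 225*m + 1575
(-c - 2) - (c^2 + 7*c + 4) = -c^2 - 8*c - 6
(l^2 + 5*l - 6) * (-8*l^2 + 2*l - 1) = -8*l^4 - 38*l^3 + 57*l^2 - 17*l + 6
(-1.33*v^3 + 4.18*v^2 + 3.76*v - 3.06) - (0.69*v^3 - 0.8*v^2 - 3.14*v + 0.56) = -2.02*v^3 + 4.98*v^2 + 6.9*v - 3.62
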